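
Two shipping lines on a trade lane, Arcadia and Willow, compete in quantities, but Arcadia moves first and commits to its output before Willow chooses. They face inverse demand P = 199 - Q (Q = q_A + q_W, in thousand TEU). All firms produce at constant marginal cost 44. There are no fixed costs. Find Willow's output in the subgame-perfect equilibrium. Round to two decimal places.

The follower Willow best-responds to any q_A: π_W = (199 - Q)q_W - 44q_W.
∂π_W/∂q_W = 155 - q_A - 2q_W = 0 gives the reaction function q_W = (155 - q_A)/2.
The leader anticipates this reaction. Substituting into P = 199 - Q gives P = 243/2 - (1/2)q_A, so π_A = (243/2 - (1/2)q_A)q_A - 44q_A.
The leader's first-order condition 155/2 - q_A = 0 yields q_A = 155/2.
Then q_W = (155 - 155/2)/2 = 155/4.

38.75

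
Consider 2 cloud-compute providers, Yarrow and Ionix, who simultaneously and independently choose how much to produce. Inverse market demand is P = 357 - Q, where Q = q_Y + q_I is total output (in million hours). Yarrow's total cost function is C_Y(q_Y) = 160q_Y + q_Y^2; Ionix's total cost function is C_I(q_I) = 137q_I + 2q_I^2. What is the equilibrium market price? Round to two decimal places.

Yarrow's profit: π_Y = (357 - Q)q_Y - (160q_Y + q_Y²). Setting ∂π_Y/∂q_Y = 0: 197 - 4q_Y - (q_I) = 0.
Ionix's profit: π_I = (357 - Q)q_I - (137q_I + 2q_I²). Setting ∂π_I/∂q_I = 0: 220 - 6q_I - (q_Y) = 0.
So q_Y = (197 - q_I)/4 and q_I = (220 - q_Y)/6.
Substituting one into the other gives q_Y = 962/23 and q_I = 683/23.
Total output Q = 1645/23, so price P = 357 - 1645/23 = 285.4783.

285.48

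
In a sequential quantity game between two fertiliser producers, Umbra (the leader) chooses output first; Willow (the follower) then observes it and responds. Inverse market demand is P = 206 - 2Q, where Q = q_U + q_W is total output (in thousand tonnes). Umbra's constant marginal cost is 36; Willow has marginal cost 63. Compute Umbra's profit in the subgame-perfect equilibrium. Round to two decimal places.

2425.56

Solve by backward induction. Given q_U, the follower Willow maximises π_W = (206 - 2q_U - 2q_W)q_W - 63q_W.
Setting the follower's marginal profit to zero, 143 - 2q_U - 4q_W = 0, i.e. q_W = (143 - 2q_U)/4.
The leader anticipates this reaction. Substituting into P = 206 - 2Q gives P = 269/2 - q_U, so π_U = (269/2 - q_U)q_U - 36q_U.
Leader FOC: 197/2 - 2q_U = 0, so q_U = 197/4.
Then q_W = (143 - 2·(197/4))/4 = 89/8.
Price P = 206 - 2·(483/8) = 341/4.
Umbra's profit: (341/4 - 36)·(197/4) = 2425.5625.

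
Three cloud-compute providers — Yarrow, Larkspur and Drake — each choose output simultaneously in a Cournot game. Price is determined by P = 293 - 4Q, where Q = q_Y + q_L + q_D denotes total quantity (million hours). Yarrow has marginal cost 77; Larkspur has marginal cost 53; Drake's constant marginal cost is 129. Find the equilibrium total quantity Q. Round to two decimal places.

Yarrow's profit: π_Y = (293 - 4Q)q_Y - (77q_Y). Setting ∂π_Y/∂q_Y = 0: 216 - 8q_Y - 4(q_L + q_D) = 0.
Larkspur's profit: π_L = (293 - 4Q)q_L - (53q_L). Setting ∂π_L/∂q_L = 0: 240 - 8q_L - 4(q_Y + q_D) = 0.
Drake's profit: π_D = (293 - 4Q)q_D - (129q_D). Setting ∂π_D/∂q_D = 0: 164 - 8q_D - 4(q_Y + q_L) = 0.
Adding the 3 first-order conditions: 620 − 16Q = 0, so Q = 155/4.
Back-substituting: q_Y = (216 − 155)/4 = 61/4, q_L = (240 − 155)/4 = 85/4, q_D = (164 − 155)/4 = 9/4.
Total output Q = 61/4 + 85/4 + 9/4 = 155/4.

38.75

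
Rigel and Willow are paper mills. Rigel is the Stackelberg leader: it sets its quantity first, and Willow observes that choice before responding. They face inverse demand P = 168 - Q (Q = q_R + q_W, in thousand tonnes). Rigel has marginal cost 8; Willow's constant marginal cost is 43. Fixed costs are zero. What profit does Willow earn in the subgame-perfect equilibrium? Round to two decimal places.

189.06

Solve by backward induction. Given q_R, the follower Willow maximises π_W = (168 - q_R - q_W)q_W - 43q_W.
Setting the follower's marginal profit to zero, 125 - q_R - 2q_W = 0, i.e. q_W = (125 - q_R)/2.
The leader anticipates this reaction. Substituting into P = 168 - Q gives P = 211/2 - (1/2)q_R, so π_R = (211/2 - (1/2)q_R)q_R - 8q_R.
Maximising: ∂π_R/∂q_R = 195/2 - q_R = 0, giving q_R = 195/2.
Then q_W = (125 - 195/2)/2 = 55/4.
Price P = 168 - 445/4 = 227/4.
Willow's profit: (227/4 - 43)·(55/4) = 189.0625.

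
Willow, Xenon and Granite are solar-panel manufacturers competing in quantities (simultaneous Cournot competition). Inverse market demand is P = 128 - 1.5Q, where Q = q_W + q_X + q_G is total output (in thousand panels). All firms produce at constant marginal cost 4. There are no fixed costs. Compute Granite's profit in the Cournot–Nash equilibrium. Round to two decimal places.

A representative firm's profit is π_i = q_i(128 - 1.5Q) - 4q_i.
First-order condition (treating rivals' output as given): 124 - 3q_i - (3/2)·Σ_{j≠i} q_j = 0.
With identical firms every q_j equals q_i, so Σ_{j≠i} q_j = 2q_i and 124 = 6q_i, giving q_i = 62/3.
Price P = 128 - (3/2)·62 = 35.
Granite's profit: (35 - 4)·(62/3) = 1922/3.

640.67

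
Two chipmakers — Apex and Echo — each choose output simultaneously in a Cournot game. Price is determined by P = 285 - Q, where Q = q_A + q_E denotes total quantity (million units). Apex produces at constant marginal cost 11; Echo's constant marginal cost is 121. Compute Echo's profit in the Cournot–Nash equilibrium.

324

Apex's profit: π_A = (285 - Q)q_A - (11q_A). Setting ∂π_A/∂q_A = 0: 274 - 2q_A - (q_E) = 0.
Echo's profit: π_E = (285 - Q)q_E - (121q_E). Setting ∂π_E/∂q_E = 0: 164 - 2q_E - (q_A) = 0.
Best responses: q_A = (274 - q_E)/2, q_E = (164 - q_A)/2.
Solving the pair: q_A = 128, q_E = 18.
Price P = 285 - 146 = 139.
Echo's profit: (139 - 121)·18 = 324.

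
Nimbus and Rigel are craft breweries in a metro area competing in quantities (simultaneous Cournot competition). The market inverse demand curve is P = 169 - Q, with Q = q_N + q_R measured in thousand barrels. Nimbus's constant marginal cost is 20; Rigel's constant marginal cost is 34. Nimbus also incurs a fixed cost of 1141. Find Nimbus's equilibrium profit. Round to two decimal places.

Nimbus's profit: π_N = (169 - Q)q_N - (20q_N). Setting ∂π_N/∂q_N = 0: 149 - 2q_N - (q_R) = 0.
Rigel's profit: π_R = (169 - Q)q_R - (34q_R). Setting ∂π_R/∂q_R = 0: 135 - 2q_R - (q_N) = 0.
So q_N = (149 - q_R)/2 and q_R = (135 - q_N)/2.
Substituting one into the other gives q_N = 163/3 and q_R = 121/3.
Price P = 169 - 284/3 = 223/3.
Nimbus's profit: (223/3 - 20)·(163/3) - 1141 = 1811.1111.

1811.11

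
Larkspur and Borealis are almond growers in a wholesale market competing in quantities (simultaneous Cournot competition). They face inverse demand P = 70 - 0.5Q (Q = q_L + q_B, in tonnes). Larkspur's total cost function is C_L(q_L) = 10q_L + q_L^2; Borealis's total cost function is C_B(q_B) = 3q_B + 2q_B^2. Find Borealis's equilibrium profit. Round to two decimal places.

Larkspur's profit: π_L = (70 - 0.5Q)q_L - (10q_L + q_L²). Setting ∂π_L/∂q_L = 0: 60 - 3q_L - (1/2)(q_B) = 0.
Borealis's first-order condition: 67 - 5q_B - (1/2)(q_L) = 0.
Rearranging gives the reaction functions q_L = (60 - (1/2)q_B)/3 and q_B = (67 - (1/2)q_L)/5.
Substituting one into the other gives q_L = 1066/59 and q_B = 684/59.
Price P = 70 - (1/2)·(1750/59) = 55.1695.
Borealis's profit: 55.1695·(684/59) - 3·(684/59) - 2(684/59)² = 336.0069.

336.01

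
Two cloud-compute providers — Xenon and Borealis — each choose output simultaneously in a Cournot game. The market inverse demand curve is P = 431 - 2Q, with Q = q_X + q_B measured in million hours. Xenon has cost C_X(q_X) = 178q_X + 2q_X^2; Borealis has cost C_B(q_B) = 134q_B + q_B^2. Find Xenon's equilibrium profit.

1764

Xenon's profit: π_X = (431 - 2Q)q_X - (178q_X + 2q_X²). Setting ∂π_X/∂q_X = 0: 253 - 8q_X - 2(q_B) = 0.
Borealis's first-order condition: 297 - 6q_B - 2(q_X) = 0.
Rearranging gives the reaction functions q_X = (253 - 2q_B)/8 and q_B = (297 - 2q_X)/6.
Solving the pair: q_X = 21, q_B = 85/2.
Price P = 431 - 2·(127/2) = 304.
Xenon's profit: 304·21 - 178·21 - 2·21² = 1764.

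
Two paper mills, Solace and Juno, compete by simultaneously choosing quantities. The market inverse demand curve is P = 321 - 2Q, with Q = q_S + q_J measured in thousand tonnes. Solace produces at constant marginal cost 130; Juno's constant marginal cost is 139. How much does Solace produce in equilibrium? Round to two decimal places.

Solace's profit: π_S = (321 - 2Q)q_S - (130q_S). Setting ∂π_S/∂q_S = 0: 191 - 4q_S - 2(q_J) = 0.
Juno's profit: π_J = (321 - 2Q)q_J - (139q_J). Setting ∂π_J/∂q_J = 0: 182 - 4q_J - 2(q_S) = 0.
So q_S = (191 - 2q_J)/4 and q_J = (182 - 2q_S)/4.
Substituting one into the other gives q_S = 100/3 and q_J = 173/6.

33.33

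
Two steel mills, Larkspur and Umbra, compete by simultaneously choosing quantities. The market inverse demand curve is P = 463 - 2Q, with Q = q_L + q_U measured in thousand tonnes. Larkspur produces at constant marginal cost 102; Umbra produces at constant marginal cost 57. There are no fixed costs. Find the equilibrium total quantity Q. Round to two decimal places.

Larkspur's profit: π_L = (463 - 2Q)q_L - (102q_L). Setting ∂π_L/∂q_L = 0: 361 - 4q_L - 2(q_U) = 0.
Umbra's profit: π_U = (463 - 2Q)q_U - (57q_U). Setting ∂π_U/∂q_U = 0: 406 - 4q_U - 2(q_L) = 0.
So q_L = (361 - 2q_U)/4 and q_U = (406 - 2q_L)/4.
Solving the pair: q_L = 158/3, q_U = 451/6.
Total output Q = 158/3 + 451/6 = 767/6.

127.83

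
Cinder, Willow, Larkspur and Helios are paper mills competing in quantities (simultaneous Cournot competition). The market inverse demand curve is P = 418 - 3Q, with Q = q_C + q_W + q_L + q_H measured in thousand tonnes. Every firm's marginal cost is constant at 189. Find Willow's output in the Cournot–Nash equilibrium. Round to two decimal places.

Each firm earns π_i = (418 - 3Q)q_i - 189q_i.
Setting ∂π_i/∂q_i = 0 with rivals' quantities fixed: 229 - 6q_i - 3·Σ_{j≠i} q_j = 0.
With identical firms every q_j equals q_i, so Σ_{j≠i} q_j = 3q_i and 229 = 15q_i, giving q_i = 229/15.

15.27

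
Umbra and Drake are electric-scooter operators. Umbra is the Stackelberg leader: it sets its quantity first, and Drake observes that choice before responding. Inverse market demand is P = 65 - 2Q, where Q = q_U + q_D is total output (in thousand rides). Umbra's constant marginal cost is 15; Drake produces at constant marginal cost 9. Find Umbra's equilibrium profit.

121

The follower Drake best-responds to any q_U: π_D = (65 - 2Q)q_D - 9q_D.
Setting the follower's marginal profit to zero, 56 - 2q_U - 4q_D = 0, i.e. q_D = (56 - 2q_U)/4.
The leader anticipates this reaction. Substituting into P = 65 - 2Q gives P = 37 - q_U, so π_U = (37 - q_U)q_U - 15q_U.
Leader FOC: 22 - 2q_U = 0, so q_U = 11.
Then q_D = (56 - 2·11)/4 = 17/2.
Price P = 65 - 2·(39/2) = 26.
Umbra's profit: (26 - 15)·11 = 121.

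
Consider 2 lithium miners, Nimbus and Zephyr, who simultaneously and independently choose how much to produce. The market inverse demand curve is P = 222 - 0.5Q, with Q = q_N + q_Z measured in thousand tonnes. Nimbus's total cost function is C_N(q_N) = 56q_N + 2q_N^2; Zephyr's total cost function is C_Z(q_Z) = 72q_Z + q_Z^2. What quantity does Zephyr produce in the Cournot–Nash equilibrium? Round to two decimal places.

45.22

Nimbus's profit: π_N = (222 - 0.5Q)q_N - (56q_N + 2q_N²). Setting ∂π_N/∂q_N = 0: 166 - 5q_N - (1/2)(q_Z) = 0.
Zephyr's first-order condition: 150 - 3q_Z - (1/2)(q_N) = 0.
Best responses: q_N = (166 - (1/2)q_Z)/5, q_Z = (150 - (1/2)q_N)/3.
Substituting one into the other gives q_N = 1692/59 and q_Z = 45.2203.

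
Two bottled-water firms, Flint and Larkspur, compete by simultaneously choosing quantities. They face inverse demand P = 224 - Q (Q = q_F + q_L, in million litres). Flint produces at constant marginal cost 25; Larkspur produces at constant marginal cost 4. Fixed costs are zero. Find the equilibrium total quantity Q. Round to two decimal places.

Flint's profit: π_F = (224 - Q)q_F - (25q_F). Setting ∂π_F/∂q_F = 0: 199 - 2q_F - (q_L) = 0.
Larkspur's first-order condition: 220 - 2q_L - (q_F) = 0.
Best responses: q_F = (199 - q_L)/2, q_L = (220 - q_F)/2.
Solving the pair: q_F = 178/3, q_L = 241/3.
Total output Q = 178/3 + 241/3 = 419/3.

139.67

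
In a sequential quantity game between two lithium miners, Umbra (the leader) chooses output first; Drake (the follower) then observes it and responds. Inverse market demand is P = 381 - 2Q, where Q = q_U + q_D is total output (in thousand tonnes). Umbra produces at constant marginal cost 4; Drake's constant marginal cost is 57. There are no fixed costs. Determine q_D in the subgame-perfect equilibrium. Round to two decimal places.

Solve by backward induction. Given q_U, the follower Drake maximises π_D = (381 - 2q_U - 2q_D)q_D - 57q_D.
Follower FOC: 324 - 2q_U - 4q_D = 0, so q_D(q_U) = (324 - 2q_U)/4.
Umbra substitutes q_D(q_U) into its own profit: π_U = q_U(381 - 2q_U - (324 - 2q_U)/2) - 4q_U = (219 - q_U)q_U - 4q_U.
The leader's first-order condition 215 - 2q_U = 0 yields q_U = 215/2.
Then q_D = (324 - 2·(215/2))/4 = 109/4.

27.25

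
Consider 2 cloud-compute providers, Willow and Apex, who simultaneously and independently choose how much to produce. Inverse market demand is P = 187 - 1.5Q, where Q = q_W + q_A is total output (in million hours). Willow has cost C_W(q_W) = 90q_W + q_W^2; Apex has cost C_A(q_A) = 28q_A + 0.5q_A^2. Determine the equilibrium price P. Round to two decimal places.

119.48

Willow's profit: π_W = (187 - 1.5Q)q_W - (90q_W + q_W²). Setting ∂π_W/∂q_W = 0: 97 - 5q_W - (3/2)(q_A) = 0.
Apex's first-order condition: 159 - 4q_A - (3/2)(q_W) = 0.
Best responses: q_W = (97 - (3/2)q_A)/5, q_A = (159 - (3/2)q_W)/4.
Solving the pair: q_W = 598/71, q_A = 36.5915.
Total output Q = 45.0141, so price P = 187 - (3/2)·45.0141 = 119.4789.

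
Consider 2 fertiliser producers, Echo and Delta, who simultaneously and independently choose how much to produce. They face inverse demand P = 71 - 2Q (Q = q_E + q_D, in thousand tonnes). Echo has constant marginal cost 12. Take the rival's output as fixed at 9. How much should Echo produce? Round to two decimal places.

10.25

With the rival's output fixed at 9, Echo's profit is π_E = (71 - 2·9 - 2q_E)q_E - (12q_E) = (53 - 2q_E)q_E - (12q_E).
∂π_E/∂q_E = 41 - 4q_E = 0, so q_E = 41/4.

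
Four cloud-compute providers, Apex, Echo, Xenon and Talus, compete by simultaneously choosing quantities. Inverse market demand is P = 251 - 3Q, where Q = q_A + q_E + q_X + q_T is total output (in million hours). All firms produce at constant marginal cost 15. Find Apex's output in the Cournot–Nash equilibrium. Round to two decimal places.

Each firm earns π_i = (251 - 3Q)q_i - 15q_i.
Setting ∂π_i/∂q_i = 0 with rivals' quantities fixed: 236 - 6q_i - 3·Σ_{j≠i} q_j = 0.
With identical firms every q_j equals q_i, so Σ_{j≠i} q_j = 3q_i and 236 = 15q_i, giving q_i = 236/15.

15.73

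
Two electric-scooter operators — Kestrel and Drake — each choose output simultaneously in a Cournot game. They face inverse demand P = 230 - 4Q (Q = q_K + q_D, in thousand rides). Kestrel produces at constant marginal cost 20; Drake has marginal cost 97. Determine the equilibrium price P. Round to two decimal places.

Kestrel's profit: π_K = (230 - 4Q)q_K - (20q_K). Setting ∂π_K/∂q_K = 0: 210 - 8q_K - 4(q_D) = 0.
Drake's profit: π_D = (230 - 4Q)q_D - (97q_D). Setting ∂π_D/∂q_D = 0: 133 - 8q_D - 4(q_K) = 0.
Best responses: q_K = (210 - 4q_D)/8, q_D = (133 - 4q_K)/8.
Substituting one into the other gives q_K = 287/12 and q_D = 14/3.
Total output Q = 343/12, so price P = 230 - 4·(343/12) = 347/3.

115.67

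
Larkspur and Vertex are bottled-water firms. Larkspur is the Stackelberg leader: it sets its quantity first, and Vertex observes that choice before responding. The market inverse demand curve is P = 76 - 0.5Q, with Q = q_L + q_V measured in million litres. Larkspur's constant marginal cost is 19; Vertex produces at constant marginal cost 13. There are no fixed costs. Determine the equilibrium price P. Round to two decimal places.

31.75

Solve by backward induction. Given q_L, the follower Vertex maximises π_V = (76 - (1/2)q_L - (1/2)q_V)q_V - 13q_V.
Setting the follower's marginal profit to zero, 63 - (1/2)q_L - q_V = 0, i.e. q_V = (63 - (1/2)q_L).
The leader anticipates this reaction. Substituting into P = 76 - 0.5Q gives P = 89/2 - (1/4)q_L, so π_L = (89/2 - (1/4)q_L)q_L - 19q_L.
Maximising: ∂π_L/∂q_L = 51/2 - (1/2)q_L = 0, giving q_L = 51.
Then q_V = (63 - (1/2)·51) = 75/2.
Total output Q = 177/2, so price P = 76 - (1/2)·(177/2) = 127/4.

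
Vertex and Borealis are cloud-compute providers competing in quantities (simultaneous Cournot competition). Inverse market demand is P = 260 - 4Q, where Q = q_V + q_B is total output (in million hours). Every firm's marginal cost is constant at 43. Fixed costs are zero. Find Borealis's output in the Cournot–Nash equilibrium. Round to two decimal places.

Each firm earns π_i = (260 - 4Q)q_i - 43q_i.
Setting ∂π_i/∂q_i = 0 with rivals' quantities fixed: 217 - 8q_i - 4q_j = 0.
By symmetry each firm produces the same amount; substituting q_j = q_i yields q_i = 217/12.

18.08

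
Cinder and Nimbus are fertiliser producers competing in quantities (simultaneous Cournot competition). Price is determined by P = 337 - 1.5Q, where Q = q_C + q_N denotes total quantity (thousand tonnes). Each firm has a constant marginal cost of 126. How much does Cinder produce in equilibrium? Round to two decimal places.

Each firm earns π_i = (337 - 1.5Q)q_i - 126q_i.
Setting ∂π_i/∂q_i = 0 with rivals' quantities fixed: 211 - 3q_i - (3/2)q_j = 0.
With identical firms every q_j equals q_i, so q_j = q_i and 211 = (9/2)q_i, giving q_i = 422/9.

46.89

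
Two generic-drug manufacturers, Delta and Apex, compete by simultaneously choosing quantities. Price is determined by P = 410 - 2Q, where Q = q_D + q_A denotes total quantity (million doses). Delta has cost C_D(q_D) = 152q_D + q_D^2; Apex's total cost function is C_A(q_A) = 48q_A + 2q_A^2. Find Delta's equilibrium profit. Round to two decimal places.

2782.44

Delta's profit: π_D = (410 - 2Q)q_D - (152q_D + q_D²). Setting ∂π_D/∂q_D = 0: 258 - 6q_D - 2(q_A) = 0.
Apex's first-order condition: 362 - 8q_A - 2(q_D) = 0.
So q_D = (258 - 2q_A)/6 and q_A = (362 - 2q_D)/8.
Solving the pair: q_D = 335/11, q_A = 414/11.
Price P = 410 - 2·(749/11) = 273.8182.
Delta's profit: 273.8182·(335/11) - 152·(335/11) - (335/11)² = 2782.4380.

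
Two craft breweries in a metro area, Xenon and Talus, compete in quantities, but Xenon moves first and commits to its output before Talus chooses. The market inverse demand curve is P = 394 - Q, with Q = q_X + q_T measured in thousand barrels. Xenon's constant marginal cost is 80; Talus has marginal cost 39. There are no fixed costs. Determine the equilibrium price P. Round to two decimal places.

148.25

The follower Talus best-responds to any q_X: π_T = (394 - Q)q_T - 39q_T.
Setting the follower's marginal profit to zero, 355 - q_X - 2q_T = 0, i.e. q_T = (355 - q_X)/2.
Xenon substitutes q_T(q_X) into its own profit: π_X = q_X(394 - q_X - (355 - q_X)/2) - 80q_X = (433/2 - (1/2)q_X)q_X - 80q_X.
Maximising: ∂π_X/∂q_X = 273/2 - q_X = 0, giving q_X = 273/2.
Then q_T = (355 - 273/2)/2 = 437/4.
Total output Q = 983/4, so price P = 394 - 983/4 = 593/4.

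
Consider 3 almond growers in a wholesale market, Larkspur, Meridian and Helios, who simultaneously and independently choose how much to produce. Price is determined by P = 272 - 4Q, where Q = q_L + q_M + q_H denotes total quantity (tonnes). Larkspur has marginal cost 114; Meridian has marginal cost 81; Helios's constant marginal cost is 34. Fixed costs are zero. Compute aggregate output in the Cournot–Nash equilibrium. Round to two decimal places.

36.69

Larkspur's profit: π_L = (272 - 4Q)q_L - (114q_L). Setting ∂π_L/∂q_L = 0: 158 - 8q_L - 4(q_M + q_H) = 0.
Meridian's first-order condition: 191 - 8q_M - 4(q_L + q_H) = 0.
Helios's first-order condition: 238 - 8q_H - 4(q_L + q_M) = 0.
Adding the 3 first-order conditions: 587 − 16Q = 0, so Q = 587/16.
Back-substituting: q_L = (158 − 587/4)/4 = 45/16, q_M = (191 − 587/4)/4 = 177/16, q_H = (238 − 587/4)/4 = 365/16.
Total output Q = 45/16 + 177/16 + 365/16 = 587/16.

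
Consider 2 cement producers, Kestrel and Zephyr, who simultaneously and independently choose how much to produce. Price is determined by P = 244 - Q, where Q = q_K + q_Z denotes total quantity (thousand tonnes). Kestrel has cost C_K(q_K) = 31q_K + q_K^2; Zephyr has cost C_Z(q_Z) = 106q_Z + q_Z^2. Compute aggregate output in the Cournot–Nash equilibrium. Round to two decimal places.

70.20

Kestrel's profit: π_K = (244 - Q)q_K - (31q_K + q_K²). Setting ∂π_K/∂q_K = 0: 213 - 4q_K - (q_Z) = 0.
Zephyr's first-order condition: 138 - 4q_Z - (q_K) = 0.
So q_K = (213 - q_Z)/4 and q_Z = (138 - q_K)/4.
Substituting one into the other gives q_K = 238/5 and q_Z = 113/5.
Total output Q = 238/5 + 113/5 = 351/5.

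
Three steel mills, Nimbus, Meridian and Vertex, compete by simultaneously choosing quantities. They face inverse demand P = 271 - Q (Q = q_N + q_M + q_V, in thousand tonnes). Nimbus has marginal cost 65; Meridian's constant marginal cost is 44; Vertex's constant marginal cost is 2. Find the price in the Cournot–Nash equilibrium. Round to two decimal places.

95.50

Nimbus's profit: π_N = (271 - Q)q_N - (65q_N). Setting ∂π_N/∂q_N = 0: 206 - 2q_N - (q_M + q_V) = 0.
Meridian's first-order condition: 227 - 2q_M - (q_N + q_V) = 0.
Vertex's first-order condition: 269 - 2q_V - (q_N + q_M) = 0.
Summing all 3 equations gives 702 − 4Q = 0, hence Q = 351/2.
Back-substituting: q_N = (206 − 351/2) = 61/2, q_M = (227 − 351/2) = 103/2, q_V = (269 − 351/2) = 187/2.
Total output Q = 351/2, so price P = 271 - 351/2 = 191/2.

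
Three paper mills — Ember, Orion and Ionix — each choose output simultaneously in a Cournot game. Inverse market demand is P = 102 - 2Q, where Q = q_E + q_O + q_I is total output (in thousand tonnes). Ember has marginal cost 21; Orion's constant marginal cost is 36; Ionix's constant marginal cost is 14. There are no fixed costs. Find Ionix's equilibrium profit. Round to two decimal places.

427.78

Ember's profit: π_E = (102 - 2Q)q_E - (21q_E). Setting ∂π_E/∂q_E = 0: 81 - 4q_E - 2(q_O + q_I) = 0.
Orion's first-order condition: 66 - 4q_O - 2(q_E + q_I) = 0.
Ionix's profit: π_I = (102 - 2Q)q_I - (14q_I). Setting ∂π_I/∂q_I = 0: 88 - 4q_I - 2(q_E + q_O) = 0.
Summing all 3 equations gives 235 − 8Q = 0, hence Q = 235/8.
Back-substituting: q_E = (81 − 235/4)/2 = 89/8, q_O = (66 − 235/4)/2 = 29/8, q_I = (88 − 235/4)/2 = 117/8.
Price P = 102 - 2·(235/8) = 173/4.
Ionix's profit: (173/4 - 14)·(117/8) = 427.7813.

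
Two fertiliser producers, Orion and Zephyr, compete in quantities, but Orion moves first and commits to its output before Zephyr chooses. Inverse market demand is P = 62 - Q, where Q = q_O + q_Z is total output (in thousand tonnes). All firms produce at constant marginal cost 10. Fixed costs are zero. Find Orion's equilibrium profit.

Solve by backward induction. Given q_O, the follower Zephyr maximises π_Z = (62 - q_O - q_Z)q_Z - 10q_Z.
∂π_Z/∂q_Z = 52 - q_O - 2q_Z = 0 gives the reaction function q_Z = (52 - q_O)/2.
Orion substitutes q_Z(q_O) into its own profit: π_O = q_O(62 - q_O - (52 - q_O)/2) - 10q_O = (36 - (1/2)q_O)q_O - 10q_O.
Leader FOC: 26 - q_O = 0, so q_O = 26.
Then q_Z = (52 - 26)/2 = 13.
Price P = 62 - 39 = 23.
Orion's profit: (23 - 10)·26 = 338.

338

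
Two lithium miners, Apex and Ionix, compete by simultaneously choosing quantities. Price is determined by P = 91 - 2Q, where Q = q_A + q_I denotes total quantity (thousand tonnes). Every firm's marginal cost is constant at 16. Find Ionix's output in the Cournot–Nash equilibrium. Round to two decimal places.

12.50

Each firm earns π_i = (91 - 2Q)q_i - 16q_i.
First-order condition (treating rivals' output as given): 75 - 4q_i - 2q_j = 0.
By symmetry each firm produces the same amount; substituting q_j = q_i yields q_i = 75/6 = 25/2.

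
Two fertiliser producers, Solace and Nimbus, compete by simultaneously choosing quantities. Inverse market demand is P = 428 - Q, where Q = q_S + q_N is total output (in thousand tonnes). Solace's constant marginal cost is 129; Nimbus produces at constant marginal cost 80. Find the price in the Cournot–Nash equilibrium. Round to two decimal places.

Solace's profit: π_S = (428 - Q)q_S - (129q_S). Setting ∂π_S/∂q_S = 0: 299 - 2q_S - (q_N) = 0.
Nimbus's profit: π_N = (428 - Q)q_N - (80q_N). Setting ∂π_N/∂q_N = 0: 348 - 2q_N - (q_S) = 0.
Rearranging gives the reaction functions q_S = (299 - q_N)/2 and q_N = (348 - q_S)/2.
Solving the pair: q_S = 250/3, q_N = 397/3.
Total output Q = 647/3, so price P = 428 - 647/3 = 637/3.

212.33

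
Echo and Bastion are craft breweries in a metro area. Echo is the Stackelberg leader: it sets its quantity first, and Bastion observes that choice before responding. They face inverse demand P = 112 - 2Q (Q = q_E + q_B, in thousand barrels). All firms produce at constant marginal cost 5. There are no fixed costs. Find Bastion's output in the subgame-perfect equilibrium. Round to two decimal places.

Solve by backward induction. Given q_E, the follower Bastion maximises π_B = (112 - 2q_E - 2q_B)q_B - 5q_B.
∂π_B/∂q_B = 107 - 2q_E - 4q_B = 0 gives the reaction function q_B = (107 - 2q_E)/4.
Echo substitutes q_B(q_E) into its own profit: π_E = q_E(112 - 2q_E - (107 - 2q_E)/2) - 5q_E = (117/2 - q_E)q_E - 5q_E.
Leader FOC: 107/2 - 2q_E = 0, so q_E = 107/4.
Then q_B = (107 - 2·(107/4))/4 = 107/8.

13.38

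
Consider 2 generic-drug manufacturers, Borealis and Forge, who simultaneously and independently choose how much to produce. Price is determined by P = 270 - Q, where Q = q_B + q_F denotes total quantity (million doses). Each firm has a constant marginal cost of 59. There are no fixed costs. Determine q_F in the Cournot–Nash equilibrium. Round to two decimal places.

A representative firm's profit is π_i = q_i(270 - Q) - 59q_i.
First-order condition (treating rivals' output as given): 211 - 2q_i - q_j = 0.
With identical firms every q_j equals q_i, so q_j = q_i and 211 = 3q_i, giving q_i = 211/3.

70.33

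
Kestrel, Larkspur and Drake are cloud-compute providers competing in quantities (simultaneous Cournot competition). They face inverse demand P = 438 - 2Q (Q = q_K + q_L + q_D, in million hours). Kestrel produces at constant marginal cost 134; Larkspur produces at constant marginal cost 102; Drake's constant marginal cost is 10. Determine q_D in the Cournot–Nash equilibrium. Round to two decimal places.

80.50

Kestrel's profit: π_K = (438 - 2Q)q_K - (134q_K). Setting ∂π_K/∂q_K = 0: 304 - 4q_K - 2(q_L + q_D) = 0.
Larkspur's profit: π_L = (438 - 2Q)q_L - (102q_L). Setting ∂π_L/∂q_L = 0: 336 - 4q_L - 2(q_K + q_D) = 0.
Drake's profit: π_D = (438 - 2Q)q_D - (10q_D). Setting ∂π_D/∂q_D = 0: 428 - 4q_D - 2(q_K + q_L) = 0.
Adding the 3 first-order conditions: 1068 − 8Q = 0, so Q = 267/2.
Back-substituting: q_K = (304 − 267)/2 = 37/2, q_L = (336 − 267)/2 = 69/2, q_D = (428 − 267)/2 = 161/2.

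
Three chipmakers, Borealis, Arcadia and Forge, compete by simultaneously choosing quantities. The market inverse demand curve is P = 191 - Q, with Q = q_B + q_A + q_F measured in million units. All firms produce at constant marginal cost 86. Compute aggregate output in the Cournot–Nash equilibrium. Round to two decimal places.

78.75

A representative firm's profit is π_i = q_i(191 - Q) - 86q_i.
Setting ∂π_i/∂q_i = 0 with rivals' quantities fixed: 105 - 2q_i - Σ_{j≠i} q_j = 0.
With identical firms every q_j equals q_i, so Σ_{j≠i} q_j = 2q_i and 105 = 4q_i, giving q_i = 105/4.
Total output Q = 105/4 + 105/4 + 105/4 = 315/4.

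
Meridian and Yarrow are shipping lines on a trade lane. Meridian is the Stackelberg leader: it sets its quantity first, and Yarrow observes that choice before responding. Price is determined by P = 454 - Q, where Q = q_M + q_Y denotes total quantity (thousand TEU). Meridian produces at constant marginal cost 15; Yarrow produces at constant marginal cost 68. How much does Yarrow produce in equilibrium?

70

The follower Yarrow best-responds to any q_M: π_Y = (454 - Q)q_Y - 68q_Y.
Setting the follower's marginal profit to zero, 386 - q_M - 2q_Y = 0, i.e. q_Y = (386 - q_M)/2.
Meridian substitutes q_Y(q_M) into its own profit: π_M = q_M(454 - q_M - (386 - q_M)/2) - 15q_M = (261 - (1/2)q_M)q_M - 15q_M.
Maximising: ∂π_M/∂q_M = 246 - q_M = 0, giving q_M = 246.
Then q_Y = (386 - 246)/2 = 70.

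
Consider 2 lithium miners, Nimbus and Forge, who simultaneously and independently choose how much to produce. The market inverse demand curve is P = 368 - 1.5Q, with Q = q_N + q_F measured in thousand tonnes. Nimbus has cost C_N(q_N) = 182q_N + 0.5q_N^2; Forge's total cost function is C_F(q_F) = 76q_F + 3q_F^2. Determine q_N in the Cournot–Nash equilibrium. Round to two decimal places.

36.62

Nimbus's profit: π_N = (368 - 1.5Q)q_N - (182q_N + (1/2)q_N²). Setting ∂π_N/∂q_N = 0: 186 - 4q_N - (3/2)(q_F) = 0.
Forge's first-order condition: 292 - 9q_F - (3/2)(q_N) = 0.
Best responses: q_N = (186 - (3/2)q_F)/4, q_F = (292 - (3/2)q_N)/9.
Substituting one into the other gives q_N = 1648/45 and q_F = 26.3407.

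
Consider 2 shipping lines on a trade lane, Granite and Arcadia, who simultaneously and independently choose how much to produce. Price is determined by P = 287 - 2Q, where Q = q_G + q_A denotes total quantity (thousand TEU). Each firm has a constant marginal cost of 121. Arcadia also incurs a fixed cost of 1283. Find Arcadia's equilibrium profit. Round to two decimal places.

Each firm earns π_i = (287 - 2Q)q_i - 121q_i.
First-order condition (treating rivals' output as given): 166 - 4q_i - 2q_j = 0.
With identical firms every q_j equals q_i, so q_j = q_i and 166 = 6q_i, giving q_i = 83/3.
Price P = 287 - 2·(166/3) = 529/3.
Arcadia's profit: (529/3 - 121)·(83/3) - 1283 = 247.8889.

247.89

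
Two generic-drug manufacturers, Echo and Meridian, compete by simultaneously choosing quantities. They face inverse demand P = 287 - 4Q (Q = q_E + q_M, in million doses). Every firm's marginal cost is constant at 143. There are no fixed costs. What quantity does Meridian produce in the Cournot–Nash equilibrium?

A representative firm's profit is π_i = q_i(287 - 4Q) - 143q_i.
Setting ∂π_i/∂q_i = 0 with rivals' quantities fixed: 144 - 8q_i - 4q_j = 0.
By symmetry each firm produces the same amount; substituting q_j = q_i yields q_i = 144/12 = 12.

12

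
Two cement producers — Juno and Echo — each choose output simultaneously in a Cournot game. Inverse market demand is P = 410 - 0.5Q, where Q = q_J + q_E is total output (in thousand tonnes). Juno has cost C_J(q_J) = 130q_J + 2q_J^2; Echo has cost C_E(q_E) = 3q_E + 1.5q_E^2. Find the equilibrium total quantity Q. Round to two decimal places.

142.35

Juno's profit: π_J = (410 - 0.5Q)q_J - (130q_J + 2q_J²). Setting ∂π_J/∂q_J = 0: 280 - 5q_J - (1/2)(q_E) = 0.
Echo's profit: π_E = (410 - 0.5Q)q_E - (3q_E + (3/2)q_E²). Setting ∂π_E/∂q_E = 0: 407 - 4q_E - (1/2)(q_J) = 0.
Rearranging gives the reaction functions q_J = (280 - (1/2)q_E)/5 and q_E = (407 - (1/2)q_J)/4.
Solving the pair: q_J = 46.4051, q_E = 95.9494.
Total output Q = 46.4051 + 95.9494 = 142.3544.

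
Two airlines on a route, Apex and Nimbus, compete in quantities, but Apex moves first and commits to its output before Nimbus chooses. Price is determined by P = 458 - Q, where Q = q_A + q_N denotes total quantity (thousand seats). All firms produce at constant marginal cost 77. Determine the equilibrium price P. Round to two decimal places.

Solve by backward induction. Given q_A, the follower Nimbus maximises π_N = (458 - q_A - q_N)q_N - 77q_N.
Follower FOC: 381 - q_A - 2q_N = 0, so q_N(q_A) = (381 - q_A)/2.
The leader anticipates this reaction. Substituting into P = 458 - Q gives P = 535/2 - (1/2)q_A, so π_A = (535/2 - (1/2)q_A)q_A - 77q_A.
Leader FOC: 381/2 - q_A = 0, so q_A = 381/2.
Then q_N = (381 - 381/2)/2 = 381/4.
Total output Q = 1143/4, so price P = 458 - 1143/4 = 689/4.

172.25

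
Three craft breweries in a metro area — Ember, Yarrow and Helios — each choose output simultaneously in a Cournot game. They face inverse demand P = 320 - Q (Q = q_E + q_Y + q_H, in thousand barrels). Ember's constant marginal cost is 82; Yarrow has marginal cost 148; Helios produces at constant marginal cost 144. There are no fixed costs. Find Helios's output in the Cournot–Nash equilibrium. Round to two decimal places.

29.50

Ember's profit: π_E = (320 - Q)q_E - (82q_E). Setting ∂π_E/∂q_E = 0: 238 - 2q_E - (q_Y + q_H) = 0.
Yarrow's first-order condition: 172 - 2q_Y - (q_E + q_H) = 0.
Helios's first-order condition: 176 - 2q_H - (q_E + q_Y) = 0.
Adding the 3 first-order conditions: 586 − 4Q = 0, so Q = 293/2.
Back-substituting: q_E = (238 − 293/2) = 183/2, q_Y = (172 − 293/2) = 51/2, q_H = (176 − 293/2) = 59/2.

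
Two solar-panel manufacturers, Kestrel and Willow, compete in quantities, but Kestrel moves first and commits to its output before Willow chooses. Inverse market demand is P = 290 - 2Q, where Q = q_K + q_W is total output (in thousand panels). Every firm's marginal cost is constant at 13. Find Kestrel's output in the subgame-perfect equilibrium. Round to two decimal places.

Solve by backward induction. Given q_K, the follower Willow maximises π_W = (290 - 2q_K - 2q_W)q_W - 13q_W.
∂π_W/∂q_W = 277 - 2q_K - 4q_W = 0 gives the reaction function q_W = (277 - 2q_K)/4.
Kestrel substitutes q_W(q_K) into its own profit: π_K = q_K(290 - 2q_K - (277 - 2q_K)/2) - 13q_K = (303/2 - q_K)q_K - 13q_K.
Leader FOC: 277/2 - 2q_K = 0, so q_K = 277/4.
Then q_W = (277 - 2·(277/4))/4 = 277/8.

69.25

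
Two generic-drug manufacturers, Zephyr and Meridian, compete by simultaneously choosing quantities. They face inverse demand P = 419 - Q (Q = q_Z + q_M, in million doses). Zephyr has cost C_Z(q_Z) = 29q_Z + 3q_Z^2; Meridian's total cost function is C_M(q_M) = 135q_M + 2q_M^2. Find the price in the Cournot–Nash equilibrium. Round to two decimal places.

Zephyr's profit: π_Z = (419 - Q)q_Z - (29q_Z + 3q_Z²). Setting ∂π_Z/∂q_Z = 0: 390 - 8q_Z - (q_M) = 0.
Meridian's profit: π_M = (419 - Q)q_M - (135q_M + 2q_M²). Setting ∂π_M/∂q_M = 0: 284 - 6q_M - (q_Z) = 0.
So q_Z = (390 - q_M)/8 and q_M = (284 - q_Z)/6.
Substituting one into the other gives q_Z = 43.7447 and q_M = 1882/47.
Total output Q = 83.7872, so price P = 419 - 83.7872 = 335.2128.

335.21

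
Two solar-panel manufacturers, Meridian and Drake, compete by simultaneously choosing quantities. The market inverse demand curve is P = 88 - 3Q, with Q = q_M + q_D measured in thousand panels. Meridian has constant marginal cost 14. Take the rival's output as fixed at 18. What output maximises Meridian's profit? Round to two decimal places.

With the rival's output fixed at 18, Meridian's profit is π_M = (88 - 3·18 - 3q_M)q_M - (14q_M) = (34 - 3q_M)q_M - (14q_M).
∂π_M/∂q_M = 20 - 6q_M = 0, so q_M = 10/3.

3.33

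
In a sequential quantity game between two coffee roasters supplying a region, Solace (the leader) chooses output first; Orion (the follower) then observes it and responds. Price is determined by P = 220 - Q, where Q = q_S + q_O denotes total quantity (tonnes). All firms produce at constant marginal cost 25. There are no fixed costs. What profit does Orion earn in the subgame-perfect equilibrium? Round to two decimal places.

2376.56

Solve by backward induction. Given q_S, the follower Orion maximises π_O = (220 - q_S - q_O)q_O - 25q_O.
∂π_O/∂q_O = 195 - q_S - 2q_O = 0 gives the reaction function q_O = (195 - q_S)/2.
The leader anticipates this reaction. Substituting into P = 220 - Q gives P = 245/2 - (1/2)q_S, so π_S = (245/2 - (1/2)q_S)q_S - 25q_S.
The leader's first-order condition 195/2 - q_S = 0 yields q_S = 195/2.
Then q_O = (195 - 195/2)/2 = 195/4.
Price P = 220 - 585/4 = 295/4.
Orion's profit: (295/4 - 25)·(195/4) = 2376.5625.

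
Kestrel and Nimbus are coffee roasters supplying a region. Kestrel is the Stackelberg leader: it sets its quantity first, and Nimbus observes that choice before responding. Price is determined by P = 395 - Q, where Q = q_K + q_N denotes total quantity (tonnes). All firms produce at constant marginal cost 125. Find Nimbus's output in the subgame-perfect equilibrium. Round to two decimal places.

67.50

The follower Nimbus best-responds to any q_K: π_N = (395 - Q)q_N - 125q_N.
Follower FOC: 270 - q_K - 2q_N = 0, so q_N(q_K) = (270 - q_K)/2.
Kestrel substitutes q_N(q_K) into its own profit: π_K = q_K(395 - q_K - (270 - q_K)/2) - 125q_K = (260 - (1/2)q_K)q_K - 125q_K.
Leader FOC: 135 - q_K = 0, so q_K = 135.
Then q_N = (270 - 135)/2 = 135/2.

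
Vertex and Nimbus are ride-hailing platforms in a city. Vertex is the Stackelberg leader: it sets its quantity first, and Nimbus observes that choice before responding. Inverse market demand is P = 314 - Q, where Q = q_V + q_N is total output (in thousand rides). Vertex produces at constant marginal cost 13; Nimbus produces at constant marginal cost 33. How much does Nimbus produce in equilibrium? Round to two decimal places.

60.25

Solve by backward induction. Given q_V, the follower Nimbus maximises π_N = (314 - q_V - q_N)q_N - 33q_N.
∂π_N/∂q_N = 281 - q_V - 2q_N = 0 gives the reaction function q_N = (281 - q_V)/2.
The leader anticipates this reaction. Substituting into P = 314 - Q gives P = 347/2 - (1/2)q_V, so π_V = (347/2 - (1/2)q_V)q_V - 13q_V.
The leader's first-order condition 321/2 - q_V = 0 yields q_V = 321/2.
Then q_N = (281 - 321/2)/2 = 241/4.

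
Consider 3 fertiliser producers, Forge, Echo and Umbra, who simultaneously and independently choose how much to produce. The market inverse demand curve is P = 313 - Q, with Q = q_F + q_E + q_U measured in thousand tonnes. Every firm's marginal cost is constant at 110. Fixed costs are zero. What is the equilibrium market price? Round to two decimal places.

160.75

Each firm earns π_i = (313 - Q)q_i - 110q_i.
Setting ∂π_i/∂q_i = 0 with rivals' quantities fixed: 203 - 2q_i - Σ_{j≠i} q_j = 0.
With identical firms every q_j equals q_i, so Σ_{j≠i} q_j = 2q_i and 203 = 4q_i, giving q_i = 203/4.
Total output Q = 609/4, so price P = 313 - 609/4 = 643/4.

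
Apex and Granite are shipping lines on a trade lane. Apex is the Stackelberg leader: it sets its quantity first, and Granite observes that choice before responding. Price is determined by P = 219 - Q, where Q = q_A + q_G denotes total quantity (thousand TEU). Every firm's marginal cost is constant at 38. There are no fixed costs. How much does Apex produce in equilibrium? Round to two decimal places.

90.50

Solve by backward induction. Given q_A, the follower Granite maximises π_G = (219 - q_A - q_G)q_G - 38q_G.
Follower FOC: 181 - q_A - 2q_G = 0, so q_G(q_A) = (181 - q_A)/2.
Apex substitutes q_G(q_A) into its own profit: π_A = q_A(219 - q_A - (181 - q_A)/2) - 38q_A = (257/2 - (1/2)q_A)q_A - 38q_A.
Maximising: ∂π_A/∂q_A = 181/2 - q_A = 0, giving q_A = 181/2.
Then q_G = (181 - 181/2)/2 = 181/4.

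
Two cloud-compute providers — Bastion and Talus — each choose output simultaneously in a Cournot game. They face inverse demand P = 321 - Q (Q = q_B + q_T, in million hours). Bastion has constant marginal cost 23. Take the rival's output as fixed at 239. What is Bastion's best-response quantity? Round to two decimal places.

With the rival's output fixed at 239, Bastion's profit is π_B = (321 - 239 - q_B)q_B - (23q_B) = (82 - q_B)q_B - (23q_B).
∂π_B/∂q_B = 59 - 2q_B = 0, so q_B = 59/2.

29.50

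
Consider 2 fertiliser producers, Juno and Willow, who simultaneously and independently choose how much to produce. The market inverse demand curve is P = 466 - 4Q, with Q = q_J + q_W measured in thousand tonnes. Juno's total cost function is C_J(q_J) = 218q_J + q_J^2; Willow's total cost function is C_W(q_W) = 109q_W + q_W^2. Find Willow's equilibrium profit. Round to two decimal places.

Juno's profit: π_J = (466 - 4Q)q_J - (218q_J + q_J²). Setting ∂π_J/∂q_J = 0: 248 - 10q_J - 4(q_W) = 0.
Willow's profit: π_W = (466 - 4Q)q_W - (109q_W + q_W²). Setting ∂π_W/∂q_W = 0: 357 - 10q_W - 4(q_J) = 0.
So q_J = (248 - 4q_W)/10 and q_W = (357 - 4q_J)/10.
Substituting one into the other gives q_J = 263/21 and q_W = 1289/42.
Price P = 466 - 4·(605/14) = 293.1429.
Willow's profit: 293.1429·(1289/42) - 109·(1289/42) - (1289/42)² = 4709.5266.

4709.53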